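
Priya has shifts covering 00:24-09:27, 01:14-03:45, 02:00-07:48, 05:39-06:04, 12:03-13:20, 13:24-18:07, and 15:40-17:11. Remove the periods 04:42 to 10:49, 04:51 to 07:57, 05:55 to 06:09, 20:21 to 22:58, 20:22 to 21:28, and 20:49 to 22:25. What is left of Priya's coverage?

00:24–04:42, 12:03–13:20, 13:24–18:07

First set merges to 00:24–09:27, 12:03–13:20, 13:24–18:07.
Second set merges to 04:42–10:49, 20:21–22:58.
00:24–09:27 with B removed leaves 00:24–04:42.
12:03–13:20 is untouched.
13:24–18:07 is untouched.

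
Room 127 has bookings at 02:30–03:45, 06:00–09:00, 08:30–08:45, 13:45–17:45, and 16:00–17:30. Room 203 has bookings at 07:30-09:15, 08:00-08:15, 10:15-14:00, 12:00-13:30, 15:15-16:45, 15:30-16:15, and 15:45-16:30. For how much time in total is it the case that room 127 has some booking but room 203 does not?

Merge the first list: 02:30–03:45, 06:00–09:00, 13:45–17:45.
Merge the second list: 07:30–09:15, 10:15–14:00, 15:15–16:45.
A \ B = 02:30–03:45, 06:00–07:30, 14:00–15:15, 16:45–17:45.
Total: 1 h 15 min + 1 h 30 min + 1 h 15 min + 1 h = 5 h.

5 h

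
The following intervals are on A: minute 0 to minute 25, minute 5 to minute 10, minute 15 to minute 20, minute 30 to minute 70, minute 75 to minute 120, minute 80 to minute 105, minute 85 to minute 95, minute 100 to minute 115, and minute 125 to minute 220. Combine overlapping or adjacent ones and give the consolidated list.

minute 0 to minute 25, minute 30 to minute 70, minute 75 to minute 120, minute 125 to minute 220

minute 5 to minute 10 overlaps/touches minute 0 to minute 25 → extend to minute 0 to minute 25.
minute 15 to minute 20 overlaps/touches minute 0 to minute 25 → extend to minute 0 to minute 25.
minute 30 to minute 70 is disjoint → start new block.
minute 75 to minute 120 is disjoint → start new block.
minute 80 to minute 105 overlaps/touches minute 75 to minute 120 → extend to minute 75 to minute 120.
minute 85 to minute 95 overlaps/touches minute 75 to minute 120 → extend to minute 75 to minute 120.
minute 100 to minute 115 overlaps/touches minute 75 to minute 120 → extend to minute 75 to minute 120.
minute 125 to minute 220 is disjoint → start new block.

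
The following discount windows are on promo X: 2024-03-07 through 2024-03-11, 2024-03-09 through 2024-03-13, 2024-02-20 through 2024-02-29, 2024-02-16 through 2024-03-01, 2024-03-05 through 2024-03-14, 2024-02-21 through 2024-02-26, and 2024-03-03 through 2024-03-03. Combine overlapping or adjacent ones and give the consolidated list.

Sort by start: 2024-02-16 through 2024-03-01, 2024-02-20 through 2024-02-29, 2024-02-21 through 2024-02-26, 2024-03-03 through 2024-03-03, 2024-03-05 through 2024-03-14, 2024-03-07 through 2024-03-11, 2024-03-09 through 2024-03-13.
2024-02-20 through 2024-02-29 overlaps/touches 2024-02-16 through 2024-03-01 → extend to 2024-02-16 through 2024-03-01.
2024-02-21 through 2024-02-26 overlaps/touches 2024-02-16 through 2024-03-01 → extend to 2024-02-16 through 2024-03-01.
2024-03-03 through 2024-03-03 is disjoint → start new block.
2024-03-05 through 2024-03-14 is disjoint → start new block.
2024-03-07 through 2024-03-11 overlaps/touches 2024-03-05 through 2024-03-14 → extend to 2024-03-05 through 2024-03-14.
2024-03-09 through 2024-03-13 overlaps/touches 2024-03-05 through 2024-03-14 → extend to 2024-03-05 through 2024-03-14.

2024-02-16 through 2024-03-01, 2024-03-03 through 2024-03-03, 2024-03-05 through 2024-03-14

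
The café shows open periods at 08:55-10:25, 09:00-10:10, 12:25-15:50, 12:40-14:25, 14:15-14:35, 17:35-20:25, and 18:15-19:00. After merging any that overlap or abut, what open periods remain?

08:55–10:25, 12:25–15:50, 17:35–20:25

09:00–10:10 overlaps/touches 08:55–10:25 → extend to 08:55–10:25.
12:25–15:50 is disjoint → start new block.
12:40–14:25 overlaps/touches 12:25–15:50 → extend to 12:25–15:50.
14:15–14:35 overlaps/touches 12:25–15:50 → extend to 12:25–15:50.
17:35–20:25 is disjoint → start new block.
18:15–19:00 overlaps/touches 17:35–20:25 → extend to 17:35–20:25.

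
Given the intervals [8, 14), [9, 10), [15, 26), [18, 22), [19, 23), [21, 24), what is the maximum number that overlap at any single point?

4

At 21, 4 of the intervals are simultaneously active.
No point has more.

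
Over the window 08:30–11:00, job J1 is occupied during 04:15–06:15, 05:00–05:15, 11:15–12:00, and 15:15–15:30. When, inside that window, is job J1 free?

After merging, the occupied span is 04:15–06:15, 11:15–12:00, 15:15–15:30.
Complement within 08:30–11:00: 08:30–11:00.

08:30–11:00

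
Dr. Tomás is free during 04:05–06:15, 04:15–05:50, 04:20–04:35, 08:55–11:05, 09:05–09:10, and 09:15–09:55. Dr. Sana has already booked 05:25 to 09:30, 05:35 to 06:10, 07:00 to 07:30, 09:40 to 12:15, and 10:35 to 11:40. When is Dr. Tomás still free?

Merge the first list: 04:05–06:15, 08:55–11:05.
Merge the second list: 05:25–09:30, 09:40–12:15.
04:05–06:15 \ B = 04:05–05:25.
08:55–11:05 \ B = 09:30–09:40.

04:05–05:25, 09:30–09:40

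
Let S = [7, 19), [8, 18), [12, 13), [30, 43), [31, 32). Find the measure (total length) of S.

Merged: [7, 19), [30, 43).
Lengths: 12 + 13 = 25.

25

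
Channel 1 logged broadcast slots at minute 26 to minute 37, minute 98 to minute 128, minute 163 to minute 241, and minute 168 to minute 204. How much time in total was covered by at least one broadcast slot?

119 minutes

Merged: minute 26 to minute 37, minute 98 to minute 128, minute 163 to minute 241.
Lengths: 11 minutes + 30 minutes + 78 minutes = 119 minutes.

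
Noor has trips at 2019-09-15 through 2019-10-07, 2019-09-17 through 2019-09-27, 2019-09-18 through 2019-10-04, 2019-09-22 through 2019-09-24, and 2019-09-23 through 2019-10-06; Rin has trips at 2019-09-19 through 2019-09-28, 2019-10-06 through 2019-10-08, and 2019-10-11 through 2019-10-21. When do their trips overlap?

2019-09-19 through 2019-09-28, 2019-10-06 through 2019-10-07

First set merges to 2019-09-15 through 2019-10-07.
2019-09-15 through 2019-10-07 ∩ B → 2019-09-19 through 2019-09-28, 2019-10-06 through 2019-10-07.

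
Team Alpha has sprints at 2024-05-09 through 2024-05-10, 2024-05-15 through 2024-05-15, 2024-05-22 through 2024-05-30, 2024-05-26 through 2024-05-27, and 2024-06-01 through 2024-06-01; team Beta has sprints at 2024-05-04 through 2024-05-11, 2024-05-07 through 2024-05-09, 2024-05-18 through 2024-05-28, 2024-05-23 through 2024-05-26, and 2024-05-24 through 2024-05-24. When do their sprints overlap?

Merge the first list: 2024-05-09 through 2024-05-10, 2024-05-15 through 2024-05-15, 2024-05-22 through 2024-05-30, 2024-06-01 through 2024-06-01.
Merge the second list: 2024-05-04 through 2024-05-11, 2024-05-18 through 2024-05-28.
2024-05-09 through 2024-05-10 ∩ B → 2024-05-09 through 2024-05-10.
2024-05-15 through 2024-05-15 meets no B interval.
2024-05-22 through 2024-05-30 ∩ B → 2024-05-22 through 2024-05-28.
2024-06-01 through 2024-06-01 meets no B interval.

2024-05-09 through 2024-05-10, 2024-05-22 through 2024-05-28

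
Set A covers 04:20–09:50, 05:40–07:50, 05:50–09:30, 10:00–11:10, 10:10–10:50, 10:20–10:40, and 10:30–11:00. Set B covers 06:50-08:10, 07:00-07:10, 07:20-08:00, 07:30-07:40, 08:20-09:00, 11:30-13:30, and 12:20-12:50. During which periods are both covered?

First set merges to 04:20-09:50, 10:00-11:10.
Second set merges to 06:50-08:10, 08:20-09:00, 11:30-13:30.
04:20-09:50 overlaps B on 06:50-08:10, 08:20-09:00.
10:00-11:10 falls entirely outside B.

06:50-08:10, 08:20-09:00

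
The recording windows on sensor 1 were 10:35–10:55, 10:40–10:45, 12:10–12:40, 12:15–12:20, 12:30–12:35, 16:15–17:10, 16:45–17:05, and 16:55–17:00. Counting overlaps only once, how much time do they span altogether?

Merged: 10:35–10:55, 12:10–12:40, 16:15–17:10.
Lengths: 20 min + 30 min + 55 min = 1 h 45 min.

1 h 45 min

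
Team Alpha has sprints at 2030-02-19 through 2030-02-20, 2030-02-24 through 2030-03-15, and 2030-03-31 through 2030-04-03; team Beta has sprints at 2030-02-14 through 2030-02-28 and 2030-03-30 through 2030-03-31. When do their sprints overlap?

2030-02-19 through 2030-02-20 overlaps B on 2030-02-19 through 2030-02-20.
2030-02-24 through 2030-03-15 overlaps B on 2030-02-24 through 2030-02-28.
2030-03-31 through 2030-04-03 overlaps B on 2030-03-31 through 2030-03-31.

2030-02-19 through 2030-02-20, 2030-02-24 through 2030-02-28, 2030-03-31 through 2030-03-31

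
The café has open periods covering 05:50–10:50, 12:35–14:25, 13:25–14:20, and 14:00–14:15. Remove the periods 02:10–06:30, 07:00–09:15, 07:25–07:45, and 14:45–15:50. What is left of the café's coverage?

A, merged: 05:50-10:50, 12:35-14:25.
B, merged: 02:10-06:30, 07:00-09:15, 14:45-15:50.
05:50-10:50 \ B = 06:30-07:00, 09:15-10:50.
12:35-14:25: nothing removed.

06:30-07:00, 09:15-10:50, 12:35-14:25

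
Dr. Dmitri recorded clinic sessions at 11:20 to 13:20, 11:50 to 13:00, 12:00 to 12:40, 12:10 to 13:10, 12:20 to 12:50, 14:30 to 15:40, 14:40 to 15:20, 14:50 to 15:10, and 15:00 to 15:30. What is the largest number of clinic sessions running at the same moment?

At 12:20, 5 of the intervals are simultaneously active.
No point has more.

5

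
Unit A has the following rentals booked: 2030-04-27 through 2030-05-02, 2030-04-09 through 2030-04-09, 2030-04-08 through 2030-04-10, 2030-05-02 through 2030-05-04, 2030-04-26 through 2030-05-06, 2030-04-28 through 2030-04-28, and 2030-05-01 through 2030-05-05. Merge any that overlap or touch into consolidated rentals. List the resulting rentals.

Sort by start: 2030-04-08 through 2030-04-10, 2030-04-09 through 2030-04-09, 2030-04-26 through 2030-05-06, 2030-04-27 through 2030-05-02, 2030-04-28 through 2030-04-28, 2030-05-01 through 2030-05-05, 2030-05-02 through 2030-05-04.
2030-04-09 through 2030-04-09 overlaps/touches 2030-04-08 through 2030-04-10 → extend to 2030-04-08 through 2030-04-10.
2030-04-26 through 2030-05-06 is disjoint → start new block.
2030-04-27 through 2030-05-02 overlaps/touches 2030-04-26 through 2030-05-06 → extend to 2030-04-26 through 2030-05-06.
2030-04-28 through 2030-04-28 overlaps/touches 2030-04-26 through 2030-05-06 → extend to 2030-04-26 through 2030-05-06.
2030-05-01 through 2030-05-05 overlaps/touches 2030-04-26 through 2030-05-06 → extend to 2030-04-26 through 2030-05-06.
2030-05-02 through 2030-05-04 overlaps/touches 2030-04-26 through 2030-05-06 → extend to 2030-04-26 through 2030-05-06.

2030-04-08 through 2030-04-10, 2030-04-26 through 2030-05-06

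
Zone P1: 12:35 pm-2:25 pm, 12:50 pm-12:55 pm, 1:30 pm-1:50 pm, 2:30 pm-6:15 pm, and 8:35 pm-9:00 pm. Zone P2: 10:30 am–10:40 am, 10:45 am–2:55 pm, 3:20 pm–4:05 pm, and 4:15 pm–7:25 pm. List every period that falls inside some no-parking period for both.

12:35 pm–2:25 pm, 2:30 pm–2:55 pm, 3:20 pm–4:05 pm, 4:15 pm–6:15 pm

A, merged: 12:35 pm–2:25 pm, 2:30 pm–6:15 pm, 8:35 pm–9:00 pm.
12:35 pm–2:25 pm overlaps B on 12:35 pm–2:25 pm.
2:30 pm–6:15 pm overlaps B on 2:30 pm–2:55 pm, 3:20 pm–4:05 pm, 4:15 pm–6:15 pm.
8:35 pm–9:00 pm falls entirely outside B.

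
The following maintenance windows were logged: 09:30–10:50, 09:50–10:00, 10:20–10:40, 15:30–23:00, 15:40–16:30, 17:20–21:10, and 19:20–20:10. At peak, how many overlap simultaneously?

At 19:20, 3 of the intervals are simultaneously active.
No point has more.

3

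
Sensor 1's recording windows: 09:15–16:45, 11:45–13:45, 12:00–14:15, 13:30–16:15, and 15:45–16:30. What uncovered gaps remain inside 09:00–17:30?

09:00–09:15, 16:45–17:30

After merging, the occupied span is 09:15–16:45.
Gaps within 09:00–17:30: 09:00–09:15, 16:45–17:30.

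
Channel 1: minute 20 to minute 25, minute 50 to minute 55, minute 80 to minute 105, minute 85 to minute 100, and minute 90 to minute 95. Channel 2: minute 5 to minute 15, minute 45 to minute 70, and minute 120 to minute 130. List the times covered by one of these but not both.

minute 5 to minute 15, minute 20 to minute 25, minute 45 to minute 50, minute 55 to minute 70, minute 80 to minute 105, minute 120 to minute 130

First set merges to minute 20 to minute 25, minute 50 to minute 55, minute 80 to minute 105.
A \ B = minute 20 to minute 25, minute 80 to minute 105.
B \ A = minute 5 to minute 15, minute 45 to minute 50, minute 55 to minute 70, minute 120 to minute 130.
Union of the two gives the symmetric difference.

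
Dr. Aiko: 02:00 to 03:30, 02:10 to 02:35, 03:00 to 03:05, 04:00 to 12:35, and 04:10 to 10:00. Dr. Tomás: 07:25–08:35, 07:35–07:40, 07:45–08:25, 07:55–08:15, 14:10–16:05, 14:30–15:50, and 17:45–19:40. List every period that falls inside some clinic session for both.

First set merges to 02:00-03:30, 04:00-12:35.
Second set merges to 07:25-08:35, 14:10-16:05, 17:45-19:40.
02:00-03:30 falls entirely outside B.
04:00-12:35 overlaps B on 07:25-08:35.

07:25-08:35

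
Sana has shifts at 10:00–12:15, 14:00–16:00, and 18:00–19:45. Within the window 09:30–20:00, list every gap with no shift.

09:30–10:00, 12:15–14:00, 16:00–18:00, 19:45–20:00

Covered (merged): 10:00–12:15, 14:00–16:00, 18:00–19:45.
Uncovered inside 09:30–20:00: 09:30–10:00, 12:15–14:00, 16:00–18:00, 19:45–20:00.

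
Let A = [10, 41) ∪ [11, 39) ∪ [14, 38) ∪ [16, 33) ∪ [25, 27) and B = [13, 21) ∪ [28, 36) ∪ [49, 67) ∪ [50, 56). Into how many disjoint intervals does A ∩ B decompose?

2

A, merged: [10, 41).
B, merged: [13, 21), [28, 36), [49, 67).
A ∩ B = [13, 21), [28, 36).
That is 2 disjoint pieces.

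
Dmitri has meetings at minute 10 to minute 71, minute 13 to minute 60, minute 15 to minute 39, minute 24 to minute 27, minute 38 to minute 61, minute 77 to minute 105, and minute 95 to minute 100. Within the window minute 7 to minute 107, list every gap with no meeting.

minute 7 to minute 10, minute 71 to minute 77, minute 105 to minute 107

After merging, the occupied span is minute 10 to minute 71, minute 77 to minute 105.
Gaps within minute 7 to minute 107: minute 7 to minute 10, minute 71 to minute 77, minute 105 to minute 107.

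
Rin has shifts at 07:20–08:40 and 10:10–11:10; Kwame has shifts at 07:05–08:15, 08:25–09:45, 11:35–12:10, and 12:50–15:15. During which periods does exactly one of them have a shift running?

07:05–07:20, 08:15–08:25, 08:40–09:45, 10:10–11:10, 11:35–12:10, 12:50–15:15

A but not B: 08:15–08:25, 10:10–11:10.
B but not A: 07:05–07:20, 08:40–09:45, 11:35–12:10, 12:50–15:15.
Combining gives A △ B.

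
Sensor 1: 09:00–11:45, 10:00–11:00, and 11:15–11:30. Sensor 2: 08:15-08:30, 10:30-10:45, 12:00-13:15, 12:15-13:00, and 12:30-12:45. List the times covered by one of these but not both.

A, merged: 09:00–11:45.
B, merged: 08:15–08:30, 10:30–10:45, 12:00–13:15.
A but not B: 09:00–10:30, 10:45–11:45.
B but not A: 08:15–08:30, 12:00–13:15.
Combining gives A △ B.

08:15–08:30, 09:00–10:30, 10:45–11:45, 12:00–13:15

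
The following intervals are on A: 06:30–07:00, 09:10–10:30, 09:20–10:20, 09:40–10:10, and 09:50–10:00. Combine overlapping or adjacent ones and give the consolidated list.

06:30–07:00, 09:10–10:30

09:10–10:30 is disjoint → start new block.
09:20–10:20 overlaps/touches 09:10–10:30 → extend to 09:10–10:30.
09:40–10:10 overlaps/touches 09:10–10:30 → extend to 09:10–10:30.
09:50–10:00 overlaps/touches 09:10–10:30 → extend to 09:10–10:30.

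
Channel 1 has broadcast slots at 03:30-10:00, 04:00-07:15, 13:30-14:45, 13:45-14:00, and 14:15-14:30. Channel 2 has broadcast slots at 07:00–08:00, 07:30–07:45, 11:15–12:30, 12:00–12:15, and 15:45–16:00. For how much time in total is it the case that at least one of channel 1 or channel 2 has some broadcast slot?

9 h 15 min

A, merged: 03:30–10:00, 13:30–14:45.
B, merged: 07:00–08:00, 11:15–12:30, 15:45–16:00.
A ∪ B = 03:30–10:00, 11:15–12:30, 13:30–14:45, 15:45–16:00.
Total: 6 h 30 min + 1 h 15 min + 1 h 15 min + 15 min = 9 h 15 min.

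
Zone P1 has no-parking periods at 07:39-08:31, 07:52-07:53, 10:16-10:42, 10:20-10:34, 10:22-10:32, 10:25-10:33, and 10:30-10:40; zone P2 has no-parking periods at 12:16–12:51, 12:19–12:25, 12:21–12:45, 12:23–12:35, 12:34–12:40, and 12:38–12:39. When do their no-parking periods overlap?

none

Merge the first list: 07:39-08:31, 10:16-10:42.
Merge the second list: 12:16-12:51.
07:39-08:31 meets no B interval.
10:16-10:42 meets no B interval.
No overlap.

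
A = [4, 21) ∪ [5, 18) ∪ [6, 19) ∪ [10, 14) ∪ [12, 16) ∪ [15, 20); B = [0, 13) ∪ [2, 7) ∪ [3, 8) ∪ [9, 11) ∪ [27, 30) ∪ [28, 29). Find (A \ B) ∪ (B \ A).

[0, 4) ∪ [13, 21) ∪ [27, 30)

Merge the first list: [4, 21).
Merge the second list: [0, 13), [27, 30).
Only in the first: [13, 21).
Only in the second: [0, 4), [27, 30).
Together these are the periods covered by exactly one.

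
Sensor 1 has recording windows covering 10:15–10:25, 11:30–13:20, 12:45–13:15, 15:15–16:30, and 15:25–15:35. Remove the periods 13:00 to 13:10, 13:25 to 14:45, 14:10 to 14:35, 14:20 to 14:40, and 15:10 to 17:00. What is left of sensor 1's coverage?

First set merges to 10:15-10:25, 11:30-13:20, 15:15-16:30.
Second set merges to 13:00-13:10, 13:25-14:45, 15:10-17:00.
10:15-10:25 is untouched.
11:30-13:20 with B removed leaves 11:30-13:00, 13:10-13:20.
15:15-16:30 lies entirely inside B → drops out.

10:15-10:25, 11:30-13:00, 13:10-13:20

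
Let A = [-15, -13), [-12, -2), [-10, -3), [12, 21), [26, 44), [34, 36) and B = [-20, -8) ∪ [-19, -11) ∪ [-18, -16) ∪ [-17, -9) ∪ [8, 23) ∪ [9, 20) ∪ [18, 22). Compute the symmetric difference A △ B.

A, merged: [-15, -13), [-12, -2), [12, 21), [26, 44).
B, merged: [-20, -8), [8, 23).
Only in the first: [-8, -2), [26, 44).
Only in the second: [-20, -15), [-13, -12), [8, 12), [21, 23).
Together these are the periods covered by exactly one.

[-20, -15) ∪ [-13, -12) ∪ [-8, -2) ∪ [8, 12) ∪ [21, 23) ∪ [26, 44)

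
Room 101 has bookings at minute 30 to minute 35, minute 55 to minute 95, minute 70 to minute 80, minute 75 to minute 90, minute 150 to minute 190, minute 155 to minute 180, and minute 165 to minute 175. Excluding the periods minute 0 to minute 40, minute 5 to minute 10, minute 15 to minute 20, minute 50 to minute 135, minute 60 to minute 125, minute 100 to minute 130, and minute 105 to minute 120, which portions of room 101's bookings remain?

minute 150 to minute 190

A, merged: minute 30 to minute 35, minute 55 to minute 95, minute 150 to minute 190.
B, merged: minute 0 to minute 40, minute 50 to minute 135.
minute 30 to minute 35: fully covered by B → removed.
minute 55 to minute 95: fully covered by B → removed.
minute 150 to minute 190: no B overlap → unchanged.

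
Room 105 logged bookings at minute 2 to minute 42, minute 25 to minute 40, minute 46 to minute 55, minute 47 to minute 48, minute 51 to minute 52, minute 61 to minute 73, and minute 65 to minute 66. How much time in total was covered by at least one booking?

Merged: minute 2 to minute 42, minute 46 to minute 55, minute 61 to minute 73.
Lengths: 40 minutes + 9 minutes + 12 minutes = 61 minutes.

61 minutes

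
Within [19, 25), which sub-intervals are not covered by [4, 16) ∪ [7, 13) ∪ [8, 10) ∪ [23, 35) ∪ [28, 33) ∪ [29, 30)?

[19, 23)

The merged coverage is [4, 16), [23, 35).
Complement within [19, 25): [19, 23).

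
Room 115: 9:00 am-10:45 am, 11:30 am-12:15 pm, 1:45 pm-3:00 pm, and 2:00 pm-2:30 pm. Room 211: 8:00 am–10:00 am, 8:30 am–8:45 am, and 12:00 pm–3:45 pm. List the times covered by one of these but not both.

Merge the first list: 9:00 am-10:45 am, 11:30 am-12:15 pm, 1:45 pm-3:00 pm.
Merge the second list: 8:00 am-10:00 am, 12:00 pm-3:45 pm.
A but not B: 10:00 am-10:45 am, 11:30 am-12:00 pm.
B but not A: 8:00 am-9:00 am, 12:15 pm-1:45 pm, 3:00 pm-3:45 pm.
Combining gives A △ B.

8:00 am-9:00 am, 10:00 am-10:45 am, 11:30 am-12:00 pm, 12:15 pm-1:45 pm, 3:00 pm-3:45 pm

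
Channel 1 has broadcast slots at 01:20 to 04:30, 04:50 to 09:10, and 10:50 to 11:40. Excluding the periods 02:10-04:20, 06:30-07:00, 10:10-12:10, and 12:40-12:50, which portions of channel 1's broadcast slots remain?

01:20–04:30 with B removed leaves 01:20–02:10, 04:20–04:30.
04:50–09:10 with B removed leaves 04:50–06:30, 07:00–09:10.
10:50–11:40 lies entirely inside B → drops out.

01:20–02:10, 04:20–04:30, 04:50–06:30, 07:00–09:10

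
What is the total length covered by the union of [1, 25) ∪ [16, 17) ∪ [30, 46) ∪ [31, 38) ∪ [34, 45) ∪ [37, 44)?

Merged: [1, 25), [30, 46).
Lengths: 24 + 16 = 40.

40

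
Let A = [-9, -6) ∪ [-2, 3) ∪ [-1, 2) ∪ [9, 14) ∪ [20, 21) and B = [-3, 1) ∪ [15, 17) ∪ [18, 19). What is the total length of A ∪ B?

Merge the first list: [-9, -6), [-2, 3), [9, 14), [20, 21).
A ∪ B = [-9, -6), [-3, 3), [9, 14), [15, 17), [18, 19), [20, 21).
Total: 3 + 6 + 5 + 2 + 1 + 1 = 18.

18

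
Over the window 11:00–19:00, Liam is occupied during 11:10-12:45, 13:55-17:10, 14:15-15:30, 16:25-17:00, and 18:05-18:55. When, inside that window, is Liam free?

11:00–11:10, 12:45–13:55, 17:10–18:05, 18:55–19:00

Covered (merged): 11:10–12:45, 13:55–17:10, 18:05–18:55.
Complement within 11:00–19:00: 11:00–11:10, 12:45–13:55, 17:10–18:05, 18:55–19:00.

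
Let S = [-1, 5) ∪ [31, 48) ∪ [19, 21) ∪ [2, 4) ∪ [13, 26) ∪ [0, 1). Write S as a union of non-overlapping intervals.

[-1, 5) ∪ [13, 26) ∪ [31, 48)

Sort by start: [-1, 5), [0, 1), [2, 4), [13, 26), [19, 21), [31, 48).
[0, 1) overlaps/touches [-1, 5) → extend to [-1, 5).
[2, 4) overlaps/touches [-1, 5) → extend to [-1, 5).
[13, 26) is disjoint → start new block.
[19, 21) overlaps/touches [13, 26) → extend to [13, 26).
[31, 48) is disjoint → start new block.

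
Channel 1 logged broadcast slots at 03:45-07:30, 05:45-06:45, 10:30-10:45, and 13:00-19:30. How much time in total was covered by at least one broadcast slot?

Merged: 03:45–07:30, 10:30–10:45, 13:00–19:30.
Lengths: 3 h 45 min + 15 min + 6 h 30 min = 10 h 30 min.

10 h 30 min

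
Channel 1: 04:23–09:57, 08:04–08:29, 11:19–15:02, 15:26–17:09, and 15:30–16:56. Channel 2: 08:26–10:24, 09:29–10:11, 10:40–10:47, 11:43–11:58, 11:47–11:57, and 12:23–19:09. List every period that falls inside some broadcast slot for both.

08:26–09:57, 11:43–11:58, 12:23–15:02, 15:26–17:09

First set merges to 04:23–09:57, 11:19–15:02, 15:26–17:09.
Second set merges to 08:26–10:24, 10:40–10:47, 11:43–11:58, 12:23–19:09.
04:23–09:57 ∩ B → 08:26–09:57.
11:19–15:02 ∩ B → 11:43–11:58, 12:23–15:02.
15:26–17:09 ∩ B → 15:26–17:09.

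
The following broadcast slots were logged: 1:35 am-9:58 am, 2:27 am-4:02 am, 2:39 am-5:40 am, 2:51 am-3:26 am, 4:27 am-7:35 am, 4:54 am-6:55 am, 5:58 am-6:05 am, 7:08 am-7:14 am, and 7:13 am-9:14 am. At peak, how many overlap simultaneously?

Walk the sorted start/end points keeping a running depth.
The depth first hits 4 at 2:51 am.

4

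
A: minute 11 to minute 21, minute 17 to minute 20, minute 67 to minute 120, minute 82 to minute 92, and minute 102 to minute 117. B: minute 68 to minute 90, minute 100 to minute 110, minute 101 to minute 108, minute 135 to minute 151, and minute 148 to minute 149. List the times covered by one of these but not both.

minute 11 to minute 21, minute 67 to minute 68, minute 90 to minute 100, minute 110 to minute 120, minute 135 to minute 151

Merge the first list: minute 11 to minute 21, minute 67 to minute 120.
Merge the second list: minute 68 to minute 90, minute 100 to minute 110, minute 135 to minute 151.
A \ B = minute 11 to minute 21, minute 67 to minute 68, minute 90 to minute 100, minute 110 to minute 120.
B \ A = minute 135 to minute 151.
Union of the two gives the symmetric difference.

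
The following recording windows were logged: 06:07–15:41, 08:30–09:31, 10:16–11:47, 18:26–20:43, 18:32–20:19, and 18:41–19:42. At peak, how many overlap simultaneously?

3

At 18:41, 3 of the intervals are simultaneously active.
No point has more.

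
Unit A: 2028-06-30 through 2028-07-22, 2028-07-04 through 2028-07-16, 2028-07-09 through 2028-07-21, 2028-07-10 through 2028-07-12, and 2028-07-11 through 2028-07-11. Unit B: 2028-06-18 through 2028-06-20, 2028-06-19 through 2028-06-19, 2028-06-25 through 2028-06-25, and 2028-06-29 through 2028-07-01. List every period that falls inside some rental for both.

2028-06-30 through 2028-07-01

Merge the first list: 2028-06-30 through 2028-07-22.
Merge the second list: 2028-06-18 through 2028-06-20, 2028-06-25 through 2028-06-25, 2028-06-29 through 2028-07-01.
2028-06-30 through 2028-07-22 overlaps B on 2028-06-30 through 2028-07-01.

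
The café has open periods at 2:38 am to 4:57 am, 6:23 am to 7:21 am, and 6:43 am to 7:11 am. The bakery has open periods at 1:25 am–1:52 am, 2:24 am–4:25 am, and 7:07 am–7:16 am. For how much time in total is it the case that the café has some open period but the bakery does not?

First set merges to 2:38 am-4:57 am, 6:23 am-7:21 am.
A \ B = 4:25 am-4:57 am, 6:23 am-7:07 am, 7:16 am-7:21 am.
Total: 32 min + 44 min + 5 min = 1 h 21 min.

1 h 21 min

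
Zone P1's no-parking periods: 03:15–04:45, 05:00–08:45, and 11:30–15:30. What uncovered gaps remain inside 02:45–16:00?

The merged coverage is 03:15-04:45, 05:00-08:45, 11:30-15:30.
Gaps within 02:45-16:00: 02:45-03:15, 04:45-05:00, 08:45-11:30, 15:30-16:00.

02:45-03:15, 04:45-05:00, 08:45-11:30, 15:30-16:00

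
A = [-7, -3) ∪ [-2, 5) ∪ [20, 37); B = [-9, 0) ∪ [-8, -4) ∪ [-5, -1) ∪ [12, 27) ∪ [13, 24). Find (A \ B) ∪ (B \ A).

[-9, -7) ∪ [-3, -2) ∪ [0, 5) ∪ [12, 20) ∪ [27, 37)

Merge the second list: [-9, 0), [12, 27).
A \ B = [0, 5), [27, 37).
B \ A = [-9, -7), [-3, -2), [12, 20).
Union of the two gives the symmetric difference.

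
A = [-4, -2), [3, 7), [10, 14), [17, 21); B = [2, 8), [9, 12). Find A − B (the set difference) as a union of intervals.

[-4, -2) ∪ [12, 14) ∪ [17, 21)

[-4, -2): no B overlap → unchanged.
[3, 7): fully covered by B → removed.
[10, 14) minus B → [12, 14).
[17, 21): no B overlap → unchanged.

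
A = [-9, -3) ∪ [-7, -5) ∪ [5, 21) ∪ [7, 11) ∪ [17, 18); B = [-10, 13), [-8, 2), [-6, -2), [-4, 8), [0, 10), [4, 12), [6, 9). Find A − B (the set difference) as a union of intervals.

[13, 21)

Merge the first list: [-9, -3), [5, 21).
Merge the second list: [-10, 13).
[-9, -3) lies entirely inside B → drops out.
[5, 21) with B removed leaves [13, 21).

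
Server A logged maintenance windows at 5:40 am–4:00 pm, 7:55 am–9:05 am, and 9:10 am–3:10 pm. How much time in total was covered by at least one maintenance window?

10 h 20 min

Merged: 5:40 am-4:00 pm.
Length: 10 h 20 min.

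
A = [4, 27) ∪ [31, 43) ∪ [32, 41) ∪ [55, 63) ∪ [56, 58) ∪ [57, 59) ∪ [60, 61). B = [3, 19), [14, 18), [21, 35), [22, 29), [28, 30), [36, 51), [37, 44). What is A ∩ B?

Merge the first list: [4, 27), [31, 43), [55, 63).
Merge the second list: [3, 19), [21, 35), [36, 51).
[4, 27) overlaps B on [4, 19), [21, 27).
[31, 43) overlaps B on [31, 35), [36, 43).
[55, 63) falls entirely outside B.

[4, 19) ∪ [21, 27) ∪ [31, 35) ∪ [36, 43)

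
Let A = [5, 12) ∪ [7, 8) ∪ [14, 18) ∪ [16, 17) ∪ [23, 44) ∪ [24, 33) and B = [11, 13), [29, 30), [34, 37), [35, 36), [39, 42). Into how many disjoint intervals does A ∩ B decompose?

4

First set merges to [5, 12), [14, 18), [23, 44).
Second set merges to [11, 13), [29, 30), [34, 37), [39, 42).
A ∩ B = [11, 12), [29, 30), [34, 37), [39, 42).
That is 4 disjoint pieces.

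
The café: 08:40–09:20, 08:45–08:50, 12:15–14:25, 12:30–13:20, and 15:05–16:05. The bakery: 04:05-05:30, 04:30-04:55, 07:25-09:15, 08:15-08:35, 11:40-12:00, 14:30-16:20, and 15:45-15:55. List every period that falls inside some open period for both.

08:40-09:15, 15:05-16:05

First set merges to 08:40-09:20, 12:15-14:25, 15:05-16:05.
Second set merges to 04:05-05:30, 07:25-09:15, 11:40-12:00, 14:30-16:20.
08:40-09:20 overlaps B on 08:40-09:15.
12:15-14:25 falls entirely outside B.
15:05-16:05 overlaps B on 15:05-16:05.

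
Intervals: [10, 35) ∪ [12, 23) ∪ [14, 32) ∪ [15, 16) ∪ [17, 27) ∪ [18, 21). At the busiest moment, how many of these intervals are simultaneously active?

At 18, 5 of the intervals are simultaneously active.
No point has more.

5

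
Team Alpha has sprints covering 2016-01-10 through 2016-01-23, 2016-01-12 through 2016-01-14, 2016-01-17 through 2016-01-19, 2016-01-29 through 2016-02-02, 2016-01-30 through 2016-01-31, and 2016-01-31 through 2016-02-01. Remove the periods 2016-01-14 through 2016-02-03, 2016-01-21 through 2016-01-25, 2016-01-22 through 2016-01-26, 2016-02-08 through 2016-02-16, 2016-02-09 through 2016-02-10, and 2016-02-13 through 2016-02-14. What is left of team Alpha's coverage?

2016-01-10 through 2016-01-13

Merge the first list: 2016-01-10 through 2016-01-23, 2016-01-29 through 2016-02-02.
Merge the second list: 2016-01-14 through 2016-02-03, 2016-02-08 through 2016-02-16.
2016-01-10 through 2016-01-23 with B removed leaves 2016-01-10 through 2016-01-13.
2016-01-29 through 2016-02-02 lies entirely inside B → drops out.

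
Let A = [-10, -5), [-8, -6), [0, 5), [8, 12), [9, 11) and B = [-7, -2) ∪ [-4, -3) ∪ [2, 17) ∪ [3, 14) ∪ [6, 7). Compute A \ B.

A, merged: [-10, -5), [0, 5), [8, 12).
B, merged: [-7, -2), [2, 17).
[-10, -5) with B removed leaves [-10, -7).
[0, 5) with B removed leaves [0, 2).
[8, 12) lies entirely inside B → drops out.

[-10, -7) ∪ [0, 2)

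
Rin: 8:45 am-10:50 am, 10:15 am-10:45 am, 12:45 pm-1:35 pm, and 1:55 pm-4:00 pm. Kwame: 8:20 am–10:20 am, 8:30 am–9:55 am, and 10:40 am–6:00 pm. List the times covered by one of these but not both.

8:20 am–8:45 am, 10:20 am–10:40 am, 10:50 am–12:45 pm, 1:35 pm–1:55 pm, 4:00 pm–6:00 pm

First set merges to 8:45 am–10:50 am, 12:45 pm–1:35 pm, 1:55 pm–4:00 pm.
Second set merges to 8:20 am–10:20 am, 10:40 am–6:00 pm.
A but not B: 10:20 am–10:40 am.
B but not A: 8:20 am–8:45 am, 10:50 am–12:45 pm, 1:35 pm–1:55 pm, 4:00 pm–6:00 pm.
Combining gives A △ B.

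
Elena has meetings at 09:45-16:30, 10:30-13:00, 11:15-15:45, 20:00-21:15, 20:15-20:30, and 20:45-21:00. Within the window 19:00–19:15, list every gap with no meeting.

19:00-19:15

The merged coverage is 09:45-16:30, 20:00-21:15.
Complement within 19:00-19:15: 19:00-19:15.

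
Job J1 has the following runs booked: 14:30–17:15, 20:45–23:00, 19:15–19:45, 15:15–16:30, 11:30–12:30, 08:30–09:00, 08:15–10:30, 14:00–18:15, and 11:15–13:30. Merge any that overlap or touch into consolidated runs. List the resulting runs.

Sort by start: 08:15–10:30, 08:30–09:00, 11:15–13:30, 11:30–12:30, 14:00–18:15, 14:30–17:15, 15:15–16:30, 19:15–19:45, 20:45–23:00.
08:30–09:00 overlaps/touches 08:15–10:30 → extend to 08:15–10:30.
11:15–13:30 is disjoint → start new block.
11:30–12:30 overlaps/touches 11:15–13:30 → extend to 11:15–13:30.
14:00–18:15 is disjoint → start new block.
14:30–17:15 overlaps/touches 14:00–18:15 → extend to 14:00–18:15.
15:15–16:30 overlaps/touches 14:00–18:15 → extend to 14:00–18:15.
19:15–19:45 is disjoint → start new block.
20:45–23:00 is disjoint → start new block.

08:15–10:30, 11:15–13:30, 14:00–18:15, 19:15–19:45, 20:45–23:00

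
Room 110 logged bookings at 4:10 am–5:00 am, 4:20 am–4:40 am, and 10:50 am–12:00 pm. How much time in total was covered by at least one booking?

2 h

Merged: 4:10 am-5:00 am, 10:50 am-12:00 pm.
Lengths: 50 min + 1 h 10 min = 2 h.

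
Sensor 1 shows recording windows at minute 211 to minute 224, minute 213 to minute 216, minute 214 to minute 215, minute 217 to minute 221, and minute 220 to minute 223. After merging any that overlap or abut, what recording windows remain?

minute 211 to minute 224

minute 213 to minute 216 overlaps/touches minute 211 to minute 224 → extend to minute 211 to minute 224.
minute 214 to minute 215 overlaps/touches minute 211 to minute 224 → extend to minute 211 to minute 224.
minute 217 to minute 221 overlaps/touches minute 211 to minute 224 → extend to minute 211 to minute 224.
minute 220 to minute 223 overlaps/touches minute 211 to minute 224 → extend to minute 211 to minute 224.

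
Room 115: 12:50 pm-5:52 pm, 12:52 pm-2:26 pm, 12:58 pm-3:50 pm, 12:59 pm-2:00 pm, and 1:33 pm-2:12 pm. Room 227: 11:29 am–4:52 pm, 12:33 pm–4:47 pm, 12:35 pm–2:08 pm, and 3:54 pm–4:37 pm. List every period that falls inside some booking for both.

12:50 pm–4:52 pm

First set merges to 12:50 pm–5:52 pm.
Second set merges to 11:29 am–4:52 pm.
12:50 pm–5:52 pm meets the second set on 12:50 pm–4:52 pm.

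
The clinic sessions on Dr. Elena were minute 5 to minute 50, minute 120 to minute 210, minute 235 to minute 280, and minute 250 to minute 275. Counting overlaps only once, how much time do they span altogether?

Merged: minute 5 to minute 50, minute 120 to minute 210, minute 235 to minute 280.
Lengths: 45 minutes + 90 minutes + 45 minutes = 180 minutes.

180 minutes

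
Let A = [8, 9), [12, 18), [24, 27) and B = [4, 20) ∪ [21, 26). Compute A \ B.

[26, 27)

[8, 9) lies entirely inside B → drops out.
[12, 18) lies entirely inside B → drops out.
[24, 27) with B removed leaves [26, 27).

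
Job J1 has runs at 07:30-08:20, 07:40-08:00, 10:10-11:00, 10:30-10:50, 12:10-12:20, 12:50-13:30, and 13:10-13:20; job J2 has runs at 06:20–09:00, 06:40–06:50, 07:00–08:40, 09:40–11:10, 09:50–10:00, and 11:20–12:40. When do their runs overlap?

07:30–08:20, 10:10–11:00, 12:10–12:20

Merge the first list: 07:30–08:20, 10:10–11:00, 12:10–12:20, 12:50–13:30.
Merge the second list: 06:20–09:00, 09:40–11:10, 11:20–12:40.
07:30–08:20 meets the second set on 07:30–08:20.
10:10–11:00 meets the second set on 10:10–11:00.
12:10–12:20 meets the second set on 12:10–12:20.
12:50–13:30: no overlap with the second set.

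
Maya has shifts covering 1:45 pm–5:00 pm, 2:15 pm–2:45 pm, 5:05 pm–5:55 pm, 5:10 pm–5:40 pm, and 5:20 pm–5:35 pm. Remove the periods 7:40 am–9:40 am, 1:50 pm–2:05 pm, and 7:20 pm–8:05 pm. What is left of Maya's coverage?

1:45 pm–1:50 pm, 2:05 pm–5:00 pm, 5:05 pm–5:55 pm

Merge the first list: 1:45 pm–5:00 pm, 5:05 pm–5:55 pm.
1:45 pm–5:00 pm with B removed leaves 1:45 pm–1:50 pm, 2:05 pm–5:00 pm.
5:05 pm–5:55 pm is untouched.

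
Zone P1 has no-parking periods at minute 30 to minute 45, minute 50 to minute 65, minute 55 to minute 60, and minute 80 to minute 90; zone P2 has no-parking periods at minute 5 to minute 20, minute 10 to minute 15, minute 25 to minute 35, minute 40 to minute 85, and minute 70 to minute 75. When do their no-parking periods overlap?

First set merges to minute 30 to minute 45, minute 50 to minute 65, minute 80 to minute 90.
Second set merges to minute 5 to minute 20, minute 25 to minute 35, minute 40 to minute 85.
minute 30 to minute 45 ∩ B → minute 30 to minute 35, minute 40 to minute 45.
minute 50 to minute 65 ∩ B → minute 50 to minute 65.
minute 80 to minute 90 ∩ B → minute 80 to minute 85.

minute 30 to minute 35, minute 40 to minute 45, minute 50 to minute 65, minute 80 to minute 85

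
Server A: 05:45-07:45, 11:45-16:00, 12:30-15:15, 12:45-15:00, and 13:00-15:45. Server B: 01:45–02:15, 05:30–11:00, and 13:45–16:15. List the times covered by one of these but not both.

01:45–02:15, 05:30–05:45, 07:45–11:00, 11:45–13:45, 16:00–16:15

First set merges to 05:45–07:45, 11:45–16:00.
A but not B: 11:45–13:45.
B but not A: 01:45–02:15, 05:30–05:45, 07:45–11:00, 16:00–16:15.
Combining gives A △ B.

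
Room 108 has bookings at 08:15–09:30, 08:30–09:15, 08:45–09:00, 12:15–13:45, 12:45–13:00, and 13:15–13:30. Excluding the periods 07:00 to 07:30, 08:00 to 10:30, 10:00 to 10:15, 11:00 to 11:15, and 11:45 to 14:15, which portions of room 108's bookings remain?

none

A, merged: 08:15–09:30, 12:15–13:45.
B, merged: 07:00–07:30, 08:00–10:30, 11:00–11:15, 11:45–14:15.
08:15–09:30: fully covered by B → removed.
12:15–13:45: fully covered by B → removed.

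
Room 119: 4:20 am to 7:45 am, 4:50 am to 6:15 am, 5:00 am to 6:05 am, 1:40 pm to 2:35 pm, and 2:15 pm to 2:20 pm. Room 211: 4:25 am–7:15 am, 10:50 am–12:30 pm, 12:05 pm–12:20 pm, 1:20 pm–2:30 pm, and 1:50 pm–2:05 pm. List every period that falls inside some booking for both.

A, merged: 4:20 am-7:45 am, 1:40 pm-2:35 pm.
B, merged: 4:25 am-7:15 am, 10:50 am-12:30 pm, 1:20 pm-2:30 pm.
4:20 am-7:45 am overlaps B on 4:25 am-7:15 am.
1:40 pm-2:35 pm overlaps B on 1:40 pm-2:30 pm.

4:25 am-7:15 am, 1:40 pm-2:30 pm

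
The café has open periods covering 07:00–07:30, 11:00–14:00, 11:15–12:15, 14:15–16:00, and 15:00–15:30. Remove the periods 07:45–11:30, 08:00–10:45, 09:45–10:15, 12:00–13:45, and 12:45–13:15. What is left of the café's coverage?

07:00-07:30, 11:30-12:00, 13:45-14:00, 14:15-16:00

Merge the first list: 07:00-07:30, 11:00-14:00, 14:15-16:00.
Merge the second list: 07:45-11:30, 12:00-13:45.
07:00-07:30: nothing removed.
11:00-14:00 \ B = 11:30-12:00, 13:45-14:00.
14:15-16:00: nothing removed.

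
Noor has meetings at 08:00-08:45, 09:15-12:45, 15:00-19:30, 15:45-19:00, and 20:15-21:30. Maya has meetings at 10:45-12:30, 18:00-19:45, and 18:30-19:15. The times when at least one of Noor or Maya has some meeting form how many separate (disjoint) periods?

Merge the first list: 08:00–08:45, 09:15–12:45, 15:00–19:30, 20:15–21:30.
Merge the second list: 10:45–12:30, 18:00–19:45.
A ∪ B = 08:00–08:45, 09:15–12:45, 15:00–19:45, 20:15–21:30.
That is 4 disjoint pieces.

4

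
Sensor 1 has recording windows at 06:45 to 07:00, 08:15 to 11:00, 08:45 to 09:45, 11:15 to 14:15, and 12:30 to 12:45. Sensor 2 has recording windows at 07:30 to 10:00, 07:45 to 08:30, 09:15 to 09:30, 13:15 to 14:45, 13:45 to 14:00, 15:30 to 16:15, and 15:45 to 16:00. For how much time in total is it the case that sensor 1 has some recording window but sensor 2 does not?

Merge the first list: 06:45–07:00, 08:15–11:00, 11:15–14:15.
Merge the second list: 07:30–10:00, 13:15–14:45, 15:30–16:15.
A \ B = 06:45–07:00, 10:00–11:00, 11:15–13:15.
Total: 15 min + 1 h + 2 h = 3 h 15 min.

3 h 15 min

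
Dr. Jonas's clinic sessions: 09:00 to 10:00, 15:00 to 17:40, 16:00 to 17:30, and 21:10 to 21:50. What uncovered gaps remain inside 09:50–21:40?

10:00–15:00, 17:40–21:10

Covered (merged): 09:00–10:00, 15:00–17:40, 21:10–21:50.
Complement within 09:50–21:40: 10:00–15:00, 17:40–21:10.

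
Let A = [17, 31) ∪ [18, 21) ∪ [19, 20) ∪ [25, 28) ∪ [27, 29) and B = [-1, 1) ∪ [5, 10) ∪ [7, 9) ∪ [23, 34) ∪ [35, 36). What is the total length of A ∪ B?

First set merges to [17, 31).
Second set merges to [-1, 1), [5, 10), [23, 34), [35, 36).
A ∪ B = [-1, 1), [5, 10), [17, 34), [35, 36).
Total: 2 + 5 + 17 + 1 = 25.

25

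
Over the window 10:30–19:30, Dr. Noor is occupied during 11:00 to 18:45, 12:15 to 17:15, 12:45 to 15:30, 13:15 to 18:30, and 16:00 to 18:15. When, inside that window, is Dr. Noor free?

After merging, the occupied span is 11:00–18:45.
Gaps within 10:30–19:30: 10:30–11:00, 18:45–19:30.

10:30–11:00, 18:45–19:30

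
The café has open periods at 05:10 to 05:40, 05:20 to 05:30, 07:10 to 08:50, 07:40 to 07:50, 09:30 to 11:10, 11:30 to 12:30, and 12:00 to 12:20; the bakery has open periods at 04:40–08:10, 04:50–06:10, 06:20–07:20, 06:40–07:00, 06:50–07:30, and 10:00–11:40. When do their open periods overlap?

A, merged: 05:10–05:40, 07:10–08:50, 09:30–11:10, 11:30–12:30.
B, merged: 04:40–08:10, 10:00–11:40.
05:10–05:40 meets the second set on 05:10–05:40.
07:10–08:50 meets the second set on 07:10–08:10.
09:30–11:10 meets the second set on 10:00–11:10.
11:30–12:30 meets the second set on 11:30–11:40.

05:10–05:40, 07:10–08:10, 10:00–11:10, 11:30–11:40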